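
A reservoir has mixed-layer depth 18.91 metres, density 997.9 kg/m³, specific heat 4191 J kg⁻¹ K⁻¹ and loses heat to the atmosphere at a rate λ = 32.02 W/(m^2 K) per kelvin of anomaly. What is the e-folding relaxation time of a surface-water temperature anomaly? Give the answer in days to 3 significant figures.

Areal heat capacity C = ρ c_p D = 997.9 × 4191 × 18.91 = 7.91×10^7 J/(m^2 K).
Relaxation time τ = C / λ = 7.91×10^7 / 32.02 = 2.47×10^6 s.
In days: 2.47×10^6 s / (86400 s/day) = 28.6 days.

28.6 days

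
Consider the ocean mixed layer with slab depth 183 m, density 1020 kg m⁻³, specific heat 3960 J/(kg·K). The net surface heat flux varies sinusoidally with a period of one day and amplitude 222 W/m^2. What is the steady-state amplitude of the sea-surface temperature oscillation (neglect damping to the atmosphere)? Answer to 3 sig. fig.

Areal heat capacity C = ρ c_p D = 1020 × 3960 × 183 = 7.39×10^8 J/(m^2 K).
Angular frequency ω = 2π / T = 2π / 86400 s = 7.27×10^-5 s⁻¹.
Cω = 7.39×10^8 × 7.27×10^-5 = 53800 W/(m²·K).
Amplitude A = F₀ / (Cω) = 222 / 53800 = 0.00413 K.

0.00413 K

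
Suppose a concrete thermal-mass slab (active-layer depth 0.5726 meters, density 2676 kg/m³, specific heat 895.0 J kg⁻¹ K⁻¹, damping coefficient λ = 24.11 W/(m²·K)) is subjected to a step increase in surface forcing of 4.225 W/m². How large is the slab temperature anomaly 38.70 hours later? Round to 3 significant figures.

0.160 K

Areal heat capacity C = ρ c_p D = 2676 × 895.0 × 0.5726 = 1.37×10^6 J m⁻² K⁻¹.
τ = C / λ = 1.37×10^6 / 24.11 = 56900 s.
Equilibrium anomaly ΔT_eq = F / λ = 4.225 / 24.11 = 0.175 K.
t = 38.70 hours = 1.39×10^5 s, so t/τ = 2.45.
ΔT(t) = ΔT_eq (1 − e^(−t/τ)) = 0.175 × (1 − e^−2.45) = 0.160 K.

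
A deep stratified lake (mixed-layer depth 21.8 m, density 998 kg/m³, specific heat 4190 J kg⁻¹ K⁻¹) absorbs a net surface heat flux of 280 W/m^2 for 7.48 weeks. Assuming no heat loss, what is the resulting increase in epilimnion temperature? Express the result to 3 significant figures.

Areal heat capacity C = ρ c_p D = 998 × 4190 × 21.8 = 9.12×10^7 J/(m²·K).
Net heat input Q = F Δt = 280 × (7.48 weeks × 6.048×10^5 s/week) = 1.27×10^9 J/m².
ΔT = Q / C = 1.27×10^9 / 9.12×10^7 = 13.9 K.

13.9 K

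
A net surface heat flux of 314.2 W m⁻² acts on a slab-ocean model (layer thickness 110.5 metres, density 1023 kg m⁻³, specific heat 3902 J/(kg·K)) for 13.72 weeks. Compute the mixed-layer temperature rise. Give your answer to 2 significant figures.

Areal heat capacity C = ρ c_p D = 1023 × 3902 × 110.5 = 4.41×10^8 J/(m^2 K).
Net heat input Q = F Δt = 314.2 × (13.72 weeks × 6.048×10^5 s/week) = 2.61×10^9 J/m².
ΔT = Q / C = 2.61×10^9 / 4.41×10^8 = 5.91 K.

5.9 K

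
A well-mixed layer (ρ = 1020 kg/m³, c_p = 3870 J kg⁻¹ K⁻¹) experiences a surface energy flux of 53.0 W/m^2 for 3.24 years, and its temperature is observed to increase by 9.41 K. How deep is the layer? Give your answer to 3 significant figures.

146 m

Heat input Q = F Δt = 53.0 × 1.02×10^8 s = 5.42×10^9 J/m².
Required areal heat capacity C = Q / ΔT = 5.76×10^8 J/(m²·K).
Depth D = C / (ρ c_p) = 5.76×10^8 / (1020 × 3870) = 146 m.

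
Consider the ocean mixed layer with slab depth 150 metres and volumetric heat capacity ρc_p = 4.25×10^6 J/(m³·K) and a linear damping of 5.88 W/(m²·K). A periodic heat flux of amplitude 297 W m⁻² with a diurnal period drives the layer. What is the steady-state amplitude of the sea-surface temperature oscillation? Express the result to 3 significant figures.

0.00641 K

Areal heat capacity C = ρc_p × D = 4.25×10^6 × 150 = 6.38×10^8 J/(m²·K).
Angular frequency ω = 2π / T = 2π / 86400 s = 7.27×10^-5 s⁻¹.
√((Cω)² + λ²) = √((46400)² + 5.88²) = 46400 W/(m²·K).
Amplitude A = F₀ / √((Cω)²+λ²) = 297 / 46400 = 0.00641 K.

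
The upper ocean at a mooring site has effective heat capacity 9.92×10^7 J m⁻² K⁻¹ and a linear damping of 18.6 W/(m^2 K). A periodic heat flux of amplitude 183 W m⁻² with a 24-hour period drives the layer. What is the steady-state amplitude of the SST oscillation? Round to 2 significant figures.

Areal heat capacity C = 9.92×10^7 J m⁻² K⁻¹ (given).
Angular frequency ω = 2π / T = 2π / 86400 s = 7.27×10^-5 s⁻¹.
√((Cω)² + λ²) = √((7210)² + 18.6²) = 7210 W/(m²·K).
Amplitude A = F₀ / √((Cω)²+λ²) = 183 / 7210 = 0.0254 K.

0.025 K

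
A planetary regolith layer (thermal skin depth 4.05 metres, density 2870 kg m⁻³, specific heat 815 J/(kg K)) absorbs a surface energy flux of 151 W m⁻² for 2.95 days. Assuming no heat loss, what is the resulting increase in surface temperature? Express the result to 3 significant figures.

4.06 K

Areal heat capacity C = ρ c_p D = 2870 × 815 × 4.05 = 9.47×10^6 J/(m^2 K).
Net heat input Q = F Δt = 151 × (2.95 days × 86400 s/day) = 3.85×10^7 J/m².
ΔT = Q / C = 3.85×10^7 / 9.47×10^6 = 4.06 K.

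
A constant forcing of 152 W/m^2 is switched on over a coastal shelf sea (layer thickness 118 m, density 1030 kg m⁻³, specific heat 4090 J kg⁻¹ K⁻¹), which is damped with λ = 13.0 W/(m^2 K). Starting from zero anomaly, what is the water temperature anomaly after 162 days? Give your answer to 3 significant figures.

3.58 K

Areal heat capacity C = ρ c_p D = 1030 × 4090 × 118 = 4.97×10^8 J/(m^2 K).
τ = C / λ = 4.97×10^8 / 13.0 = 3.82×10^7 s.
Equilibrium anomaly ΔT_eq = F / λ = 152 / 13.0 = 11.7 K.
t = 162 days = 1.40×10^7 s, so t/τ = 0.366.
ΔT(t) = ΔT_eq (1 − e^(−t/τ)) = 11.7 × (1 − e^−0.366) = 3.58 K.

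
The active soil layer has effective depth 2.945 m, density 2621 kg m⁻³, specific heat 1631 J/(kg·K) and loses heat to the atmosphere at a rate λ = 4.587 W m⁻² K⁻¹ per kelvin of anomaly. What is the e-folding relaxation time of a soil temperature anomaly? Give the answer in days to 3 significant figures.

Areal heat capacity C = ρ c_p D = 2621 × 1631 × 2.945 = 1.26×10^7 J/(m²·K).
Relaxation time τ = C / λ = 1.26×10^7 / 4.587 = 2.74×10^6 s.
In days: 2.74×10^6 s / (86400 s/day) = 31.8 days.

31.8 days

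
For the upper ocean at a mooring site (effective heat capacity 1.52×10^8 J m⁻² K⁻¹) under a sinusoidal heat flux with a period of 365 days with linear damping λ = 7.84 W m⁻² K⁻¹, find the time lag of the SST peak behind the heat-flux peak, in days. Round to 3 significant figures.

Areal heat capacity C = 1.52×10^8 J m⁻² K⁻¹ (given).
ω = 2π / 3.15×10^7 s = 1.99×10^-7 s⁻¹.
Phase lag φ = arctan(Cω/λ) = arctan(30.3/7.84) = 1.32 rad.
Time lag = φ / ω = 1.32 / 1.99×10^-7 = 6.61×10^6 s = 76.5 days.

76.5 days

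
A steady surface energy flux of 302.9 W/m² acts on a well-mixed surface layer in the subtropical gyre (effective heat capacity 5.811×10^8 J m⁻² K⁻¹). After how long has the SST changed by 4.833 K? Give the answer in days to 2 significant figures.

110 days

Areal heat capacity C = 5.811×10^8 J m⁻² K⁻¹ (given).
Time required: Δt = C ΔT / F = 5.81×10^8 × 4.833 / 302.9 = 9.27×10^6 s.
In days: 9.27×10^6 s / (86400 s/day) = 107 days.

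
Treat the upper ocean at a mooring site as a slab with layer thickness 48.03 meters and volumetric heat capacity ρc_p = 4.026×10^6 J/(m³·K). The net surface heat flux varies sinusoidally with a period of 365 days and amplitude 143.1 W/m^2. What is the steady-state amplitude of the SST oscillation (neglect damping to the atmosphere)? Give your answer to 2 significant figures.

Areal heat capacity C = ρc_p × D = 4.026×10^6 × 48.03 = 1.93×10^8 J/(m^2 K).
Angular frequency ω = 2π / T = 2π / 3.15×10^7 s = 1.99×10^-7 s⁻¹.
Cω = 1.93×10^8 × 1.99×10^-7 = 38.5 W/(m²·K).
Amplitude A = F₀ / (Cω) = 143.1 / 38.5 = 3.71 K.

3.7 K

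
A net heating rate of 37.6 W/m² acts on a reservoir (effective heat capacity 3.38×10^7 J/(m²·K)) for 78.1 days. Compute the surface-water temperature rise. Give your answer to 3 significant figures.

7.51 K

Areal heat capacity C = 3.38×10^7 J/(m²·K) (given).
Net heat input Q = F Δt = 37.6 × (78.1 days × 86400 s/day) = 2.54×10^8 J/m².
ΔT = Q / C = 2.54×10^8 / 3.38×10^7 = 7.51 K.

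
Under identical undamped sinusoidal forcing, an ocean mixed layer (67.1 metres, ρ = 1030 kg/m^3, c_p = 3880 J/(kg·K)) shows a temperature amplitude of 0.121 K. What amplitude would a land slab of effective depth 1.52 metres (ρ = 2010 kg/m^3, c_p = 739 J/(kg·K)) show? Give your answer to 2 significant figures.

14 K

C_ocean = 2.68×10^8 J/(m²·K); C_land = 2.26×10^6 J/(m²·K).
A ∝ 1/C ⇒ A_land = A_ocean × C_ocean/C_land = 0.121 × 119 = 14.4 K.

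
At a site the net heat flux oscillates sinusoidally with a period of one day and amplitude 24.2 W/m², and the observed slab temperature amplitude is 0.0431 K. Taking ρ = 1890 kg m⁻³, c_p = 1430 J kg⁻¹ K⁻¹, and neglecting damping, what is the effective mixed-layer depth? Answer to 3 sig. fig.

ω = 2π / 86400 s = 7.27×10^-5 s⁻¹.
Required C = F₀ / (A ω) = 24.2 / (0.0431 × 7.27×10^-5) = 7.72×10^6 J/(m²·K).
D = C / (ρ c_p) = 7.72×10^6 / (1890 × 1430) = 2.86 m.

2.86 m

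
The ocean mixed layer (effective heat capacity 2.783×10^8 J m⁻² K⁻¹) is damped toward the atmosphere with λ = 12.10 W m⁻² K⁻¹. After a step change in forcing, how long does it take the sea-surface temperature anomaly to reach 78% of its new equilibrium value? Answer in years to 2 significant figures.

1.1 years

Areal heat capacity C = 2.783×10^8 J m⁻² K⁻¹ (given).
τ = C / λ = 2.78×10^8 / 12.10 = 2.30×10^7 s.
Fraction reached: 1 − e^(−t/τ) = 0.78 ⇒ t = −τ ln(1 − 0.78) = τ × 1.51.
t = 3.48×10^7 s = 1.10 years.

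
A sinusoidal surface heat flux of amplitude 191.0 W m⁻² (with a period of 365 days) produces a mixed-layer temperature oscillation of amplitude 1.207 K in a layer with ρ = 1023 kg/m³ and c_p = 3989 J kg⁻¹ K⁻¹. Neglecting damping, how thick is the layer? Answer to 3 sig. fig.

ω = 2π / 3.15×10^7 s = 1.99×10^-7 s⁻¹.
Required C = F₀ / (A ω) = 191.0 / (1.207 × 1.99×10^-7) = 7.94×10^8 J/(m²·K).
D = C / (ρ c_p) = 7.94×10^8 / (1023 × 3989) = 195 m.

195 m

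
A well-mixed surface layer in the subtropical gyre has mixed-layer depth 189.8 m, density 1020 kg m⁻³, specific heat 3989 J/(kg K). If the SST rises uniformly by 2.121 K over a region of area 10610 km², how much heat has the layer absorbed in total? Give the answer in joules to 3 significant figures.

1.74×10^19 J

Areal heat capacity C = ρ c_p D = 1020 × 3989 × 189.8 = 7.72×10^8 J m⁻² K⁻¹.
Heat per unit area: q = C ΔT = 7.72×10^8 × 2.121 = 1.64×10^9 J/m².
Total heat: Q = q × A = 1.64×10^9 × (10610 × 10⁶ m²) = 1.74×10^19 J.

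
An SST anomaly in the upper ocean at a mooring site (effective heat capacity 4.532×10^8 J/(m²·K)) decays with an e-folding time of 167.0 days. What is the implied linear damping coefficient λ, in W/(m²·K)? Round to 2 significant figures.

31

Areal heat capacity C = 4.532×10^8 J/(m²·K) (given).
τ = 167.0 days = 1.44×10^7 s.
λ = C / τ = 4.53×10^8 / 1.44×10^7 = 31.4 W/(m²·K).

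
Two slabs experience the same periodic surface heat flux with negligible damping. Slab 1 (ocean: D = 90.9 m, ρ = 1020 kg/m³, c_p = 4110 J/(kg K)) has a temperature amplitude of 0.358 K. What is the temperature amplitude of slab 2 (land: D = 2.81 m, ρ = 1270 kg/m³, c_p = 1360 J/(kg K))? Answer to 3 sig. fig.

C_ocean = 3.81×10^8 J/(m²·K); C_land = 4.85×10^6 J/(m²·K).
A ∝ 1/C ⇒ A_land = A_ocean × C_ocean/C_land = 0.358 × 78.5 = 28.1 K.

28.1 K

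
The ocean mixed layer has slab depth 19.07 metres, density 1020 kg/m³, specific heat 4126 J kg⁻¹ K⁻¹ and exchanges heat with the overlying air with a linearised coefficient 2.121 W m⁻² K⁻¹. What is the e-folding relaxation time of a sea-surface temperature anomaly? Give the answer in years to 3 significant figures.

Areal heat capacity C = ρ c_p D = 1020 × 4126 × 19.07 = 8.03×10^7 J/(m²·K).
Relaxation time τ = C / λ = 8.03×10^7 / 2.121 = 3.78×10^7 s.
In years: 3.78×10^7 s / (3.156×10^7 s/year) = 1.20 years.

1.20 years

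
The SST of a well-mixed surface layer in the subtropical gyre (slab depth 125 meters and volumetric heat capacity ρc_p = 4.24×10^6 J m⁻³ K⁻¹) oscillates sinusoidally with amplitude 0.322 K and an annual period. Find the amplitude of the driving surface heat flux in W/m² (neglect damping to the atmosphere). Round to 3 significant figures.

Areal heat capacity C = ρc_p × D = 4.24×10^6 × 125 = 5.30×10^8 J m⁻² K⁻¹.
ω = 2π / 3.15×10^7 s = 1.99×10^-7 s⁻¹.
Cω = 5.30×10^8 × 1.99×10^-7 = 106 W/(m²·K).
F₀ = A × Cω = 0.322 × 106 = 34.0 W/m².

34.0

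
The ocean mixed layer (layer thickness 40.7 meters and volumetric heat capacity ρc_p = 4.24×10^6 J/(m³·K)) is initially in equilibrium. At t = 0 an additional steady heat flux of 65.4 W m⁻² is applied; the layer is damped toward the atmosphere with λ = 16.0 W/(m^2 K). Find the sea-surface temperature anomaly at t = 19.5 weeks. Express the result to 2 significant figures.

2.7 K

Areal heat capacity C = ρc_p × D = 4.24×10^6 × 40.7 = 1.73×10^8 J/(m²·K).
τ = C / λ = 1.73×10^8 / 16.0 = 1.08×10^7 s.
Equilibrium anomaly ΔT_eq = F / λ = 65.4 / 16.0 = 4.09 K.
t = 19.5 weeks = 1.18×10^7 s, so t/τ = 1.09.
ΔT(t) = ΔT_eq (1 − e^(−t/τ)) = 4.09 × (1 − e^−1.09) = 2.72 K.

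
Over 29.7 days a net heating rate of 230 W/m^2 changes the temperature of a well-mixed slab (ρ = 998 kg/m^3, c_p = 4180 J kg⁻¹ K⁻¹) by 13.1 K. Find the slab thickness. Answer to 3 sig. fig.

10.8 m

Heat input Q = F Δt = 230 × 2.57×10^6 s = 5.90×10^8 J/m².
Required areal heat capacity C = Q / ΔT = 4.51×10^7 J/(m²·K).
Depth D = C / (ρ c_p) = 4.51×10^7 / (998 × 4180) = 10.8 m.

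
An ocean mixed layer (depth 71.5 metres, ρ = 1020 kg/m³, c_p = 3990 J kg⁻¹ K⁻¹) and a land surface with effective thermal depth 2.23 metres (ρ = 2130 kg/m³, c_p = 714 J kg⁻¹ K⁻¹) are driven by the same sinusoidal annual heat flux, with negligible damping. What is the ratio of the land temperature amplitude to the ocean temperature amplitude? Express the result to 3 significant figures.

85.8

C_ocean = 1020 × 3990 × 71.5 = 2.91×10^8 J/(m²·K).
C_land = 2130 × 714 × 2.23 = 3.39×10^6 J/(m²·K).
Undamped amplitude ∝ 1/C, so A_land/A_ocean = C_ocean/C_land = 85.8.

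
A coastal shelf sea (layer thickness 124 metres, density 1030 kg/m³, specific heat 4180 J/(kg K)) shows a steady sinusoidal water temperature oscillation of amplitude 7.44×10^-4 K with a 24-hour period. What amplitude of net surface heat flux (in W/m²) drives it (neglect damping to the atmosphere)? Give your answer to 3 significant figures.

Areal heat capacity C = ρ c_p D = 1030 × 4180 × 124 = 5.34×10^8 J m⁻² K⁻¹.
ω = 2π / 86400 s = 7.27×10^-5 s⁻¹.
Cω = 5.34×10^8 × 7.27×10^-5 = 38800 W/(m²·K).
F₀ = A × Cω = 7.44×10^-4 × 38800 = 28.9 W/m².

28.9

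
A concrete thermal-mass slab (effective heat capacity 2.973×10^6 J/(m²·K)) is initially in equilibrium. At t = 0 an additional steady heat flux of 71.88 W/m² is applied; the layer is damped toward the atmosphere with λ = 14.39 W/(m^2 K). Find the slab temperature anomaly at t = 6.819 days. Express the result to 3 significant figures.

4.71 K

Areal heat capacity C = 2.973×10^6 J/(m²·K) (given).
τ = C / λ = 2.97×10^6 / 14.39 = 2.07×10^5 s.
Equilibrium anomaly ΔT_eq = F / λ = 71.88 / 14.39 = 5.00 K.
t = 6.819 days = 5.89×10^5 s, so t/τ = 2.85.
ΔT(t) = ΔT_eq (1 − e^(−t/τ)) = 5.00 × (1 − e^−2.85) = 4.71 K.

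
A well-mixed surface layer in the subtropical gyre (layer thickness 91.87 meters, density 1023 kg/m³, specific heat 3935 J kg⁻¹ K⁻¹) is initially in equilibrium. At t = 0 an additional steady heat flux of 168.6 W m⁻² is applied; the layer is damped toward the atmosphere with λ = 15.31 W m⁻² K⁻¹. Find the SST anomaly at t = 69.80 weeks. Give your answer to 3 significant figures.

Areal heat capacity C = ρ c_p D = 1023 × 3935 × 91.87 = 3.70×10^8 J/(m^2 K).
τ = C / λ = 3.70×10^8 / 15.31 = 2.42×10^7 s.
Equilibrium anomaly ΔT_eq = F / λ = 168.6 / 15.31 = 11.0 K.
t = 69.80 weeks = 4.22×10^7 s, so t/τ = 1.75.
ΔT(t) = ΔT_eq (1 − e^(−t/τ)) = 11.0 × (1 − e^−1.75) = 9.09 K.

9.09 K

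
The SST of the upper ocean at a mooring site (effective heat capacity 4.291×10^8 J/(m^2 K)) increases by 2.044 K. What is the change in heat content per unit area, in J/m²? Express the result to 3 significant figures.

Areal heat capacity C = 4.291×10^8 J/(m^2 K) (given).
ΔQ = C ΔT = 4.29×10^8 × 2.044 = 8.77×10^8 J/m².

8.77×10^8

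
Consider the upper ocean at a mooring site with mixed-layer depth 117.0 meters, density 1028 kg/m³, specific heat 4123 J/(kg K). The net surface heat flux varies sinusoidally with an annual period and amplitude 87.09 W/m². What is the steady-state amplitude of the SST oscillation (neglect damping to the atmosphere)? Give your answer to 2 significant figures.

Areal heat capacity C = ρ c_p D = 1028 × 4123 × 117.0 = 4.96×10^8 J/(m^2 K).
Angular frequency ω = 2π / T = 2π / 3.15×10^7 s = 1.99×10^-7 s⁻¹.
Cω = 4.96×10^8 × 1.99×10^-7 = 98.8 W/(m²·K).
Amplitude A = F₀ / (Cω) = 87.09 / 98.8 = 0.881 K.

0.88 K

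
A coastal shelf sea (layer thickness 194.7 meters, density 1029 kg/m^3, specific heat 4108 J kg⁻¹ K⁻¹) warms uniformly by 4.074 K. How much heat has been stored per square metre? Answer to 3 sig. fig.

Areal heat capacity C = ρ c_p D = 1029 × 4108 × 194.7 = 8.23×10^8 J m⁻² K⁻¹.
ΔQ = C ΔT = 8.23×10^8 × 4.074 = 3.35×10^9 J/m².

3.35×10^9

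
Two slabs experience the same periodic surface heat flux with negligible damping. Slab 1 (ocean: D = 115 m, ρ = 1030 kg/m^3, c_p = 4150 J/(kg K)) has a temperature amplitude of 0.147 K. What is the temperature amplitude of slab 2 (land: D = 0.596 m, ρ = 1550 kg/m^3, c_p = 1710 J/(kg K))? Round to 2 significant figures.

46 K

C_ocean = 4.92×10^8 J/(m²·K); C_land = 1.58×10^6 J/(m²·K).
A ∝ 1/C ⇒ A_land = A_ocean × C_ocean/C_land = 0.147 × 311 = 45.7 K.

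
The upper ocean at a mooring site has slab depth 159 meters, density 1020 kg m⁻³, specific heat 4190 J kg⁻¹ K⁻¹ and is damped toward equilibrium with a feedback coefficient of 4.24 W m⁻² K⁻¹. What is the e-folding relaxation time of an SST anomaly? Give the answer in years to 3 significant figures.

5.08 years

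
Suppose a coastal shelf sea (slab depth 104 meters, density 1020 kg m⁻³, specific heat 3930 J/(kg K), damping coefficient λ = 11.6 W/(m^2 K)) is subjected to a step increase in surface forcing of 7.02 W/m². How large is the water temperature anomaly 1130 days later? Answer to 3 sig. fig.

0.565 K

Areal heat capacity C = ρ c_p D = 1020 × 3930 × 104 = 4.17×10^8 J m⁻² K⁻¹.
τ = C / λ = 4.17×10^8 / 11.6 = 3.59×10^7 s.
Equilibrium anomaly ΔT_eq = F / λ = 7.02 / 11.6 = 0.605 K.
t = 1130 days = 9.76×10^7 s, so t/τ = 2.72.
ΔT(t) = ΔT_eq (1 − e^(−t/τ)) = 0.605 × (1 − e^−2.72) = 0.565 K.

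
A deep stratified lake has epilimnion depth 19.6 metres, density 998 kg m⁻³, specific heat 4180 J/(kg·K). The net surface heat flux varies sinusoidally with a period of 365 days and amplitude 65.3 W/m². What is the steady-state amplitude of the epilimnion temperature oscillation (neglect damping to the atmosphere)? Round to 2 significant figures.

Areal heat capacity C = ρ c_p D = 998 × 4180 × 19.6 = 8.18×10^7 J m⁻² K⁻¹.
Angular frequency ω = 2π / T = 2π / 3.15×10^7 s = 1.99×10^-7 s⁻¹.
Cω = 8.18×10^7 × 1.99×10^-7 = 16.3 W/(m²·K).
Amplitude A = F₀ / (Cω) = 65.3 / 16.3 = 4.01 K.

4.0 K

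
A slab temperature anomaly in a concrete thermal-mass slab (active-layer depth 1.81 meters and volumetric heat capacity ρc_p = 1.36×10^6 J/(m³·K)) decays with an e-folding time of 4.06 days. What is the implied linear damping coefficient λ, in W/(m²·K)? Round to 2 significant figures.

Areal heat capacity C = ρc_p × D = 1.36×10^6 × 1.81 = 2.46×10^6 J/(m²·K).
τ = 4.06 days = 3.51×10^5 s.
λ = C / τ = 2.46×10^6 / 3.51×10^5 = 7.02 W/(m²·K).

7.0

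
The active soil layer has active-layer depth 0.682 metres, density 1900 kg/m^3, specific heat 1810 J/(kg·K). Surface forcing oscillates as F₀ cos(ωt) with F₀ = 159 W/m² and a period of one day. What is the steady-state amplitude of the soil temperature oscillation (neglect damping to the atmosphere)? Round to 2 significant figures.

Areal heat capacity C = ρ c_p D = 1900 × 1810 × 0.682 = 2.35×10^6 J/(m^2 K).
Angular frequency ω = 2π / T = 2π / 86400 s = 7.27×10^-5 s⁻¹.
Cω = 2.35×10^6 × 7.27×10^-5 = 171 W/(m²·K).
Amplitude A = F₀ / (Cω) = 159 / 171 = 0.932 K.

0.93 K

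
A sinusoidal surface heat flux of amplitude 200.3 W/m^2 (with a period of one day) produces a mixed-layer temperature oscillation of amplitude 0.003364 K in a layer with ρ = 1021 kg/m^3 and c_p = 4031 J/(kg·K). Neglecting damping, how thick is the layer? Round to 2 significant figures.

ω = 2π / 86400 s = 7.27×10^-5 s⁻¹.
Required C = F₀ / (A ω) = 200.3 / (0.003364 × 7.27×10^-5) = 8.19×10^8 J/(m²·K).
D = C / (ρ c_p) = 8.19×10^8 / (1021 × 4031) = 199 m.

200 m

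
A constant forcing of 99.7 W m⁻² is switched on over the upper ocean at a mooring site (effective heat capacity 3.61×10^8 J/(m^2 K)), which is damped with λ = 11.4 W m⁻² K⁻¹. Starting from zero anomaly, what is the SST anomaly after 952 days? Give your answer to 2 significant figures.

Areal heat capacity C = 3.61×10^8 J/(m^2 K) (given).
τ = C / λ = 3.61×10^8 / 11.4 = 3.17×10^7 s.
Equilibrium anomaly ΔT_eq = F / λ = 99.7 / 11.4 = 8.75 K.
t = 952 days = 8.23×10^7 s, so t/τ = 2.60.
ΔT(t) = ΔT_eq (1 − e^(−t/τ)) = 8.75 × (1 − e^−2.60) = 8.09 K.

8.1 K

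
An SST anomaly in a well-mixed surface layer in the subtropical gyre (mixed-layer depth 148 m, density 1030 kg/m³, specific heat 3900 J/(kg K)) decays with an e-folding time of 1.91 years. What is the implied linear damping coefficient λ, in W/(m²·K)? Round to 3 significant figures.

9.86

Areal heat capacity C = ρ c_p D = 1030 × 3900 × 148 = 5.95×10^8 J m⁻² K⁻¹.
τ = 1.91 years = 6.03×10^7 s.
λ = C / τ = 5.95×10^8 / 6.03×10^7 = 9.86 W/(m²·K).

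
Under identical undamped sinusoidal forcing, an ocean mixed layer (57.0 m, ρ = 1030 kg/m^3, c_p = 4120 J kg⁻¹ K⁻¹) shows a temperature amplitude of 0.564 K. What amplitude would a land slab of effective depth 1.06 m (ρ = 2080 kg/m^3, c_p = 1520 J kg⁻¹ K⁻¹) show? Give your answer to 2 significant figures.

41 K

C_ocean = 2.42×10^8 J/(m²·K); C_land = 3.35×10^6 J/(m²·K).
A ∝ 1/C ⇒ A_land = A_ocean × C_ocean/C_land = 0.564 × 72.2 = 40.7 K.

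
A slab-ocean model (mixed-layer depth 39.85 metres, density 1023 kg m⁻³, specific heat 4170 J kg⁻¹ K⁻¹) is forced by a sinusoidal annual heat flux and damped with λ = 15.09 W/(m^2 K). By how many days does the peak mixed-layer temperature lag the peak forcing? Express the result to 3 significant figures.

66.9 days

Areal heat capacity C = ρ c_p D = 1023 × 4170 × 39.85 = 1.70×10^8 J m⁻² K⁻¹.
ω = 2π / 3.15×10^7 s = 1.99×10^-7 s⁻¹.
Phase lag φ = arctan(Cω/λ) = arctan(33.9/15.09) = 1.15 rad.
Time lag = φ / ω = 1.15 / 1.99×10^-7 = 5.78×10^6 s = 66.9 days.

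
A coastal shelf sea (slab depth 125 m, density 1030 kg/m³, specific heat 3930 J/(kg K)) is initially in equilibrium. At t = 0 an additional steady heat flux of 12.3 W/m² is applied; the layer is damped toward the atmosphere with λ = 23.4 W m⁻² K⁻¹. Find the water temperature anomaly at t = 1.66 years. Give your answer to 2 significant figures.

0.48 K

Areal heat capacity C = ρ c_p D = 1030 × 3930 × 125 = 5.06×10^8 J/(m^2 K).
τ = C / λ = 5.06×10^8 / 23.4 = 2.16×10^7 s.
Equilibrium anomaly ΔT_eq = F / λ = 12.3 / 23.4 = 0.526 K.
t = 1.66 years = 5.24×10^7 s, so t/τ = 2.42.
ΔT(t) = ΔT_eq (1 − e^(−t/τ)) = 0.526 × (1 − e^−2.42) = 0.479 K.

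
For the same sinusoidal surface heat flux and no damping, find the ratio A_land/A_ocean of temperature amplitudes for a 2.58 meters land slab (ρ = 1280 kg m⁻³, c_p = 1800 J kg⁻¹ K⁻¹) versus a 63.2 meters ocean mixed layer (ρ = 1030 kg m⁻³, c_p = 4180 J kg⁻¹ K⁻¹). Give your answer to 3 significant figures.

45.8

C_ocean = 1030 × 4180 × 63.2 = 2.72×10^8 J/(m²·K).
C_land = 1280 × 1800 × 2.58 = 5.94×10^6 J/(m²·K).
Undamped amplitude ∝ 1/C, so A_land/A_ocean = C_ocean/C_land = 45.8.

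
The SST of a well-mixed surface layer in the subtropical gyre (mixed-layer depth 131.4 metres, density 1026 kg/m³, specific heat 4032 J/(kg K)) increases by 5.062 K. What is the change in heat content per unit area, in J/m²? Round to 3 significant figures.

2.75×10^9

Areal heat capacity C = ρ c_p D = 1026 × 4032 × 131.4 = 5.44×10^8 J/(m^2 K).
ΔQ = C ΔT = 5.44×10^8 × 5.062 = 2.75×10^9 J/m².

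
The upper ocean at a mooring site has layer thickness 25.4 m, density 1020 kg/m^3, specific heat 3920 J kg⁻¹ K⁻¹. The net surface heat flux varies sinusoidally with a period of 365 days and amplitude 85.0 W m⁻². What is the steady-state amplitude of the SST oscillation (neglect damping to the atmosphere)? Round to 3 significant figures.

4.20 K

Areal heat capacity C = ρ c_p D = 1020 × 3920 × 25.4 = 1.02×10^8 J m⁻² K⁻¹.
Angular frequency ω = 2π / T = 2π / 3.15×10^7 s = 1.99×10^-7 s⁻¹.
Cω = 1.02×10^8 × 1.99×10^-7 = 20.2 W/(m²·K).
Amplitude A = F₀ / (Cω) = 85.0 / 20.2 = 4.20 K.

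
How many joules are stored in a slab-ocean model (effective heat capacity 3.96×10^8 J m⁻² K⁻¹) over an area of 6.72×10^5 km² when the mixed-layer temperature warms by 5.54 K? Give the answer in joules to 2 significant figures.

Areal heat capacity C = 3.96×10^8 J m⁻² K⁻¹ (given).
Heat per unit area: q = C ΔT = 3.96×10^8 × 5.54 = 2.19×10^9 J/m².
Total heat: Q = q × A = 2.19×10^9 × (6.72×10^5 × 10⁶ m²) = 1.47×10^21 J.

1.5×10^21 J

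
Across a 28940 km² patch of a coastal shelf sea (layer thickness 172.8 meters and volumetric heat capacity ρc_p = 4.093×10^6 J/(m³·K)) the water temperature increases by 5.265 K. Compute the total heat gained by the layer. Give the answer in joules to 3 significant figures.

1.08×10^20 J

Areal heat capacity C = ρc_p × D = 4.093×10^6 × 172.8 = 7.07×10^8 J/(m²·K).
Heat per unit area: q = C ΔT = 7.07×10^8 × 5.265 = 3.72×10^9 J/m².
Total heat: Q = q × A = 3.72×10^9 × (28940 × 10⁶ m²) = 1.08×10^20 J.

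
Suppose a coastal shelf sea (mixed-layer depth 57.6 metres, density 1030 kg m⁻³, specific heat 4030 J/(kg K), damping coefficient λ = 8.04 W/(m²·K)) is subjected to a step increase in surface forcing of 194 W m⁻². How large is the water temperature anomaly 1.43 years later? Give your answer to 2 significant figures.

Areal heat capacity C = ρ c_p D = 1030 × 4030 × 57.6 = 2.39×10^8 J/(m^2 K).
τ = C / λ = 2.39×10^8 / 8.04 = 2.97×10^7 s.
Equilibrium anomaly ΔT_eq = F / λ = 194 / 8.04 = 24.1 K.
t = 1.43 years = 4.51×10^7 s, so t/τ = 1.52.
ΔT(t) = ΔT_eq (1 − e^(−t/τ)) = 24.1 × (1 − e^−1.52) = 18.8 K.

19 K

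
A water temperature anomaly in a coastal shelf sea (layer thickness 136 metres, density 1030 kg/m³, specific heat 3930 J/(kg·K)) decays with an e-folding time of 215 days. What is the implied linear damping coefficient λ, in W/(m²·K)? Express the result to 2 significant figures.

Areal heat capacity C = ρ c_p D = 1030 × 3930 × 136 = 5.51×10^8 J/(m²·K).
τ = 215 days = 1.86×10^7 s.
λ = C / τ = 5.51×10^8 / 1.86×10^7 = 29.6 W/(m²·K).

30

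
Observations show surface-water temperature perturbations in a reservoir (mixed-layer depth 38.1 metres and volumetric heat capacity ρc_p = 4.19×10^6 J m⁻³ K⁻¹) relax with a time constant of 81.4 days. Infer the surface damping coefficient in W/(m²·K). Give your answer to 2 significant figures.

Areal heat capacity C = ρc_p × D = 4.19×10^6 × 38.1 = 1.60×10^8 J/(m²·K).
τ = 81.4 days = 7.03×10^6 s.
λ = C / τ = 1.60×10^8 / 7.03×10^6 = 22.7 W/(m²·K).

23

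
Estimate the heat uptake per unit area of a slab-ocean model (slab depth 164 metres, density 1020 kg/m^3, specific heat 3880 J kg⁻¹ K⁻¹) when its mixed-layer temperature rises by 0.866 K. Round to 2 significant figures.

5.6×10^8

Areal heat capacity C = ρ c_p D = 1020 × 3880 × 164 = 6.49×10^8 J/(m²·K).
ΔQ = C ΔT = 6.49×10^8 × 0.866 = 5.62×10^8 J/m².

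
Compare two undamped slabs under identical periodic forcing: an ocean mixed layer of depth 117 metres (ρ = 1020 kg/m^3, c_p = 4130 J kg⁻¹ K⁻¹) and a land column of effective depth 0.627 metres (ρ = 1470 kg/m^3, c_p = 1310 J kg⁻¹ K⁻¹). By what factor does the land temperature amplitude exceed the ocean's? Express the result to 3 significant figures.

C_ocean = 1020 × 4130 × 117 = 4.93×10^8 J/(m²·K).
C_land = 1470 × 1310 × 0.627 = 1.21×10^6 J/(m²·K).
Undamped amplitude ∝ 1/C, so A_land/A_ocean = C_ocean/C_land = 408.

408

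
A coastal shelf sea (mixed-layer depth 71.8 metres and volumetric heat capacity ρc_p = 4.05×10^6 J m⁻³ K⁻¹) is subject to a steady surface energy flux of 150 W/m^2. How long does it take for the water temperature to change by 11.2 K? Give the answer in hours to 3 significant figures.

Areal heat capacity C = ρc_p × D = 4.05×10^6 × 71.8 = 2.91×10^8 J/(m^2 K).
Time required: Δt = C ΔT / F = 2.91×10^8 × 11.2 / 150 = 2.17×10^7 s.
In hours: 2.17×10^7 s / (3600 s/hour) = 6030 hours.

6030 hours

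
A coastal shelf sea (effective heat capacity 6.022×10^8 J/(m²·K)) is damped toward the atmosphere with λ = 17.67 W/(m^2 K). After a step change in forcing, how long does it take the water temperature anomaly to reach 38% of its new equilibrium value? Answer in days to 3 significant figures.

189 days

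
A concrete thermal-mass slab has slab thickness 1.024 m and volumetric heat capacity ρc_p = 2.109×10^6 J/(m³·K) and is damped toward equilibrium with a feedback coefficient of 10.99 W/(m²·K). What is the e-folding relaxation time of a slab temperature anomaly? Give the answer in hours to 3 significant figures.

Areal heat capacity C = ρc_p × D = 2.109×10^6 × 1.024 = 2.16×10^6 J/(m²·K).
Relaxation time τ = C / λ = 2.16×10^6 / 10.99 = 1.97×10^5 s.
In hours: 1.97×10^5 s / (3600 s/hour) = 54.6 hours.

54.6 hours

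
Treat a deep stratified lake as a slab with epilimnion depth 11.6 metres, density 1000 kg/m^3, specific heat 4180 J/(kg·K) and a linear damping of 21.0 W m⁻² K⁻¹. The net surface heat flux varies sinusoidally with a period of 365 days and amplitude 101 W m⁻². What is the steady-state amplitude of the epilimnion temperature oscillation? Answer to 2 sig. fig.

4.4 K

Areal heat capacity C = ρ c_p D = 1000 × 4180 × 11.6 = 4.85×10^7 J/(m^2 K).
Angular frequency ω = 2π / T = 2π / 3.15×10^7 s = 1.99×10^-7 s⁻¹.
√((Cω)² + λ²) = √((9.66)² + 21.0²) = 23.1 W/(m²·K).
Amplitude A = F₀ / √((Cω)²+λ²) = 101 / 23.1 = 4.37 K.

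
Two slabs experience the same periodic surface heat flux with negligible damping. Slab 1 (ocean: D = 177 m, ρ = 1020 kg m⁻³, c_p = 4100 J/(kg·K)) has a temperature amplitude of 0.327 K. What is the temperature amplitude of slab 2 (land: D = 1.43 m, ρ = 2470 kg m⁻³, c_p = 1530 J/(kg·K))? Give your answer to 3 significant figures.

C_ocean = 7.40×10^8 J/(m²·K); C_land = 5.40×10^6 J/(m²·K).
A ∝ 1/C ⇒ A_land = A_ocean × C_ocean/C_land = 0.327 × 137 = 44.8 K.

44.8 K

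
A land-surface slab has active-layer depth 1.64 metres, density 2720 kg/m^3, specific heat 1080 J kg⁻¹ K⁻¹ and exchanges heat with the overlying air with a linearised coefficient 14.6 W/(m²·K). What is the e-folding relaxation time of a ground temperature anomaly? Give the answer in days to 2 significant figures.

3.8 days

Areal heat capacity C = ρ c_p D = 2720 × 1080 × 1.64 = 4.82×10^6 J m⁻² K⁻¹.
Relaxation time τ = C / λ = 4.82×10^6 / 14.6 = 3.30×10^5 s.
In days: 3.30×10^5 s / (86400 s/day) = 3.82 days.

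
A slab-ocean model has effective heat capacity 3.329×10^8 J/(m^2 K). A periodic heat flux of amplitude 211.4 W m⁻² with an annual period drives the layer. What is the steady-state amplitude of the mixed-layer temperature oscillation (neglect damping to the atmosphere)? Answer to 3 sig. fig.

3.19 K

Areal heat capacity C = 3.329×10^8 J/(m^2 K) (given).
Angular frequency ω = 2π / T = 2π / 3.15×10^7 s = 1.99×10^-7 s⁻¹.
Cω = 3.33×10^8 × 1.99×10^-7 = 66.3 W/(m²·K).
Amplitude A = F₀ / (Cω) = 211.4 / 66.3 = 3.19 K.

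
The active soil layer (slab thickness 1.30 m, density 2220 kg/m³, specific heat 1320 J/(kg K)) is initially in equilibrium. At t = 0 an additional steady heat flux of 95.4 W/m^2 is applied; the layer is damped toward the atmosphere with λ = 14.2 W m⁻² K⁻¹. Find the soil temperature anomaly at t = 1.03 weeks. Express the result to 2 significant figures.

6.1 K

Areal heat capacity C = ρ c_p D = 2220 × 1320 × 1.30 = 3.81×10^6 J m⁻² K⁻¹.
τ = C / λ = 3.81×10^6 / 14.2 = 2.68×10^5 s.
Equilibrium anomaly ΔT_eq = F / λ = 95.4 / 14.2 = 6.72 K.
t = 1.03 weeks = 6.23×10^5 s, so t/τ = 2.32.
ΔT(t) = ΔT_eq (1 − e^(−t/τ)) = 6.72 × (1 − e^−2.32) = 6.06 K.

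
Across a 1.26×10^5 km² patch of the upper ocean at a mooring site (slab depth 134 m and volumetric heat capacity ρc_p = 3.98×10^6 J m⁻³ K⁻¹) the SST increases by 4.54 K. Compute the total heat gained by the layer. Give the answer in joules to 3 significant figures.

Areal heat capacity C = ρc_p × D = 3.98×10^6 × 134 = 5.33×10^8 J m⁻² K⁻¹.
Heat per unit area: q = C ΔT = 5.33×10^8 × 4.54 = 2.42×10^9 J/m².
Total heat: Q = q × A = 2.42×10^9 × (1.26×10^5 × 10⁶ m²) = 3.05×10^20 J.

3.05×10^20 J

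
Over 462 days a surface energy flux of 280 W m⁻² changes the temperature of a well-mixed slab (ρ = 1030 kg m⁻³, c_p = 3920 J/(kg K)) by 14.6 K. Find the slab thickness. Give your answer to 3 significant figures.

190 m

Heat input Q = F Δt = 280 × 3.99×10^7 s = 1.12×10^10 J/m².
Required areal heat capacity C = Q / ΔT = 7.66×10^8 J/(m²·K).
Depth D = C / (ρ c_p) = 7.66×10^8 / (1030 × 3920) = 190 m.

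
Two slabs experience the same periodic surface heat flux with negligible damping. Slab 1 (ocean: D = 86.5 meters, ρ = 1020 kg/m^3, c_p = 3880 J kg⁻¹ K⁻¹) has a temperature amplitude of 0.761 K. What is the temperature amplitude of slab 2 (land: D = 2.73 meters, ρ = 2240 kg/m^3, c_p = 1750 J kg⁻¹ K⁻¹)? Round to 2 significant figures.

24 K

C_ocean = 3.42×10^8 J/(m²·K); C_land = 1.07×10^7 J/(m²·K).
A ∝ 1/C ⇒ A_land = A_ocean × C_ocean/C_land = 0.761 × 32.0 = 24.3 K.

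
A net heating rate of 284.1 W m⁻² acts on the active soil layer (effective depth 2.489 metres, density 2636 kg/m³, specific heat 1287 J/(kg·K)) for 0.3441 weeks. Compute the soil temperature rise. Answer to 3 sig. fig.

7.00 K

Areal heat capacity C = ρ c_p D = 2636 × 1287 × 2.489 = 8.44×10^6 J m⁻² K⁻¹.
Net heat input Q = F Δt = 284.1 × (0.3441 weeks × 6.048×10^5 s/week) = 5.91×10^7 J/m².
ΔT = Q / C = 5.91×10^7 / 8.44×10^6 = 7.00 K.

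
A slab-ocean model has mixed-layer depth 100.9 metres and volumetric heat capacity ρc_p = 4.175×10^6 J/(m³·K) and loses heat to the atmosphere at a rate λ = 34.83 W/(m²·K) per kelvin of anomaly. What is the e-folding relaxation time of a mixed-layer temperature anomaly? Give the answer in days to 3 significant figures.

Areal heat capacity C = ρc_p × D = 4.175×10^6 × 100.9 = 4.21×10^8 J/(m²·K).
Relaxation time τ = C / λ = 4.21×10^8 / 34.83 = 1.21×10^7 s.
In days: 1.21×10^7 s / (86400 s/day) = 140 days.

140 days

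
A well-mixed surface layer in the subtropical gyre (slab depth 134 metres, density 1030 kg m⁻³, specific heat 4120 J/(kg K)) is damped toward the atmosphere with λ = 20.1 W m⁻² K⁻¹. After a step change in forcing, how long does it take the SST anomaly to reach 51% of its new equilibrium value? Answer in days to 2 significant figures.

Areal heat capacity C = ρ c_p D = 1030 × 4120 × 134 = 5.69×10^8 J/(m²·K).
τ = C / λ = 5.69×10^8 / 20.1 = 2.83×10^7 s.
Fraction reached: 1 − e^(−t/τ) = 0.51 ⇒ t = −τ ln(1 − 0.51) = τ × 0.713.
t = 2.02×10^7 s = 234 days.

230 days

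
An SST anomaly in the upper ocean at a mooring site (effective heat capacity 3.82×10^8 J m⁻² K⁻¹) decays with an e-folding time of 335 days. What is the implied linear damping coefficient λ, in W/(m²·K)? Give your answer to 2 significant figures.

13

Areal heat capacity C = 3.82×10^8 J m⁻² K⁻¹ (given).
τ = 335 days = 2.89×10^7 s.
λ = C / τ = 3.82×10^8 / 2.89×10^7 = 13.2 W/(m²·K).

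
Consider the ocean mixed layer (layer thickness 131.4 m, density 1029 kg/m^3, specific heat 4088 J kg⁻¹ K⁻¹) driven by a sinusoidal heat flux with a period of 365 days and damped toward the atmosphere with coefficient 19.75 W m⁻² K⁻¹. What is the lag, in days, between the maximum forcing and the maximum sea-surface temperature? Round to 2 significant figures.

81 days

Areal heat capacity C = ρ c_p D = 1029 × 4088 × 131.4 = 5.53×10^8 J/(m²·K).
ω = 2π / 3.15×10^7 s = 1.99×10^-7 s⁻¹.
Phase lag φ = arctan(Cω/λ) = arctan(110/19.75) = 1.39 rad.
Time lag = φ / ω = 1.39 / 1.99×10^-7 = 6.99×10^6 s = 80.9 days.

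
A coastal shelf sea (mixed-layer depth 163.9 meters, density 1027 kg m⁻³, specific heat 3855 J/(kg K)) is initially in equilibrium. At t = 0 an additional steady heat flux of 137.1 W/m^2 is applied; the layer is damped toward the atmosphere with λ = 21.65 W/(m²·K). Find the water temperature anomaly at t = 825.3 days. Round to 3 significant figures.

5.75 K

Areal heat capacity C = ρ c_p D = 1027 × 3855 × 163.9 = 6.49×10^8 J/(m^2 K).
τ = C / λ = 6.49×10^8 / 21.65 = 3.00×10^7 s.
Equilibrium anomaly ΔT_eq = F / λ = 137.1 / 21.65 = 6.33 K.
t = 825.3 days = 7.13×10^7 s, so t/τ = 2.38.
ΔT(t) = ΔT_eq (1 − e^(−t/τ)) = 6.33 × (1 − e^−2.38) = 5.75 K.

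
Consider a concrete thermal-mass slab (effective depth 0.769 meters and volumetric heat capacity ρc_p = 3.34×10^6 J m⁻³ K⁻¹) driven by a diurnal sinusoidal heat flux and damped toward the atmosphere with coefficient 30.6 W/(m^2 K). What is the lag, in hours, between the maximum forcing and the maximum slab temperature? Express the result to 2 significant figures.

5.4 hours

Areal heat capacity C = ρc_p × D = 3.34×10^6 × 0.769 = 2.57×10^6 J/(m²·K).
ω = 2π / 86400 s = 7.27×10^-5 s⁻¹.
Phase lag φ = arctan(Cω/λ) = arctan(187/30.6) = 1.41 rad.
Time lag = φ / ω = 1.41 / 7.27×10^-5 = 19400 s = 5.38 hours.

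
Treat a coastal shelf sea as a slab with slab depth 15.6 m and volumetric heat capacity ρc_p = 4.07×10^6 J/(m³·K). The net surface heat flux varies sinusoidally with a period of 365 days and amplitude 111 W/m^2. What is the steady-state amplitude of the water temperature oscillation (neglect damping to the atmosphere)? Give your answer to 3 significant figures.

Areal heat capacity C = ρc_p × D = 4.07×10^6 × 15.6 = 6.35×10^7 J/(m^2 K).
Angular frequency ω = 2π / T = 2π / 3.15×10^7 s = 1.99×10^-7 s⁻¹.
Cω = 6.35×10^7 × 1.99×10^-7 = 12.7 W/(m²·K).
Amplitude A = F₀ / (Cω) = 111 / 12.7 = 8.77 K.

8.77 K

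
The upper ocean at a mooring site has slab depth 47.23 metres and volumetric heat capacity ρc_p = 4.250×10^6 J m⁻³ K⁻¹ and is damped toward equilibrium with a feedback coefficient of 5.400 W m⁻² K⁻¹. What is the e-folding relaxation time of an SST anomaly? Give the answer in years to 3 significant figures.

1.18 years

Areal heat capacity C = ρc_p × D = 4.250×10^6 × 47.23 = 2.01×10^8 J/(m²·K).
Relaxation time τ = C / λ = 2.01×10^8 / 5.400 = 3.72×10^7 s.
In years: 3.72×10^7 s / (3.156×10^7 s/year) = 1.18 years.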